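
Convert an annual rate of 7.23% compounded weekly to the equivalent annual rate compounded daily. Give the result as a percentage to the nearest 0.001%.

7.226%

EAR = (1 + 0.0723/52)^52 − 1 = 0.074924.
Solve (1 + r/365)^365 = 1.074924: r/365 = 1.074924^(1/365) − 1 = 0.000198, so r = 0.072257 = 7.226%.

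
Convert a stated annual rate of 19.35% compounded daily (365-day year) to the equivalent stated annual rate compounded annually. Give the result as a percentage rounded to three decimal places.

EAR = (1 + 0.1935/365)^365 − 1 = 0.213427.
Compounded annually, the equivalent nominal rate is the EAR itself: 21.343%.

21.343%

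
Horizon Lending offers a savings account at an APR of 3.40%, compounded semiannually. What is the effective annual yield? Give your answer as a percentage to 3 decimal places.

3.429%

EAR = (1 + 0.0340/2)^2 − 1.
= 1.034289 − 1 = 3.429%.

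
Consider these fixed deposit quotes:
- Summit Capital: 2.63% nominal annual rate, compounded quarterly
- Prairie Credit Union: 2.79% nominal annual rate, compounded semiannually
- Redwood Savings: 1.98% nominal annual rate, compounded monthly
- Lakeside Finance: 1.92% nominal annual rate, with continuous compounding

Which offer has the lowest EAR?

Lakeside Finance

Summit Capital: (1 + 0.0263/4)^4 − 1 = 2.656%
Prairie Credit Union: (1 + 0.0279/2)^2 − 1 = 2.809%
Redwood Savings: (1 + 0.0198/12)^12 − 1 = 1.998%
Lakeside Finance: e^0.0192 − 1 = 1.939%
The lowest effective annual rate is Lakeside Finance at 1.939%.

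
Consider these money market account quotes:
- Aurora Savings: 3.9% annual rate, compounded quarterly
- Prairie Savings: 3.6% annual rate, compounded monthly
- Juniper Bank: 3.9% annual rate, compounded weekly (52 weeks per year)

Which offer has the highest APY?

Juniper Bank

Aurora Savings: (1 + 0.039/4)^4 − 1 = 3.957%
Prairie Savings: (1 + 0.036/12)^12 − 1 = 3.660%
Juniper Bank: (1 + 0.039/52)^52 − 1 = 3.976%
The highest effective annual rate is Juniper Bank at 3.976%.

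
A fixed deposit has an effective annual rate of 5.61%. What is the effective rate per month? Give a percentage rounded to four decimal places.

The per-month rate i satisfies (1 + i)^12 = 1 + 0.0561.
i = 1.0561^(1/12) − 1 = 0.0045589 = 0.4559%.

0.4559%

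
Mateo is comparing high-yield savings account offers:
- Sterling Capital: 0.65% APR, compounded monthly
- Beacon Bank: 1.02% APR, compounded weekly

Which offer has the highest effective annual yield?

Beacon Bank

Sterling Capital: (1 + 0.0065/12)^12 − 1 = 0.652%
Beacon Bank: (1 + 0.0102/52)^52 − 1 = 1.025%
The highest effective annual rate is Beacon Bank at 1.025%.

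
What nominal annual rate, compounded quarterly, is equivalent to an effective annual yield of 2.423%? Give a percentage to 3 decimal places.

(1 + r/4)^4 − 1 = 0.02423, so 1 + r/4 = 1.02423^(1/4).
r/4 = 0.006003, so r = 0.024013 = 2.401%.

2.401%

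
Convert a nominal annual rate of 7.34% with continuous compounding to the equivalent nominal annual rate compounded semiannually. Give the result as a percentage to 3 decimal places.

EAR under continuous compounding: e^0.0734 − 1 = 0.076161.
Solve (1 + r/2)^2 = 1.076161: r/2 = 1.076161^(1/2) − 1 = 0.037382, so r = 0.074764 = 7.476%.

7.476%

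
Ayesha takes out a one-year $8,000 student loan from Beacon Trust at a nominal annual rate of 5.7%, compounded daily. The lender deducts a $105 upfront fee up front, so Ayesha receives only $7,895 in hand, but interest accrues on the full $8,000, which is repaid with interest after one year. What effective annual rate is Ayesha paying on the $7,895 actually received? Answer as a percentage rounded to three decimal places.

Amount owed after one year: 8,000 × (1 + 0.057/365)^365 = 8,000 × 1.058651 = $8,469.21.
Effective rate on net proceeds: 8,469.21 / 7,895 − 1 = 0.072731 = 7.273%.

7.273%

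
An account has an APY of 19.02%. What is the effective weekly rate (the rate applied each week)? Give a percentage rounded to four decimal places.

The per-week rate i satisfies (1 + i)^52 = 1 + 0.1902.
i = 1.1902^(1/52) − 1 = 0.0033541 = 0.3354%.

0.3354%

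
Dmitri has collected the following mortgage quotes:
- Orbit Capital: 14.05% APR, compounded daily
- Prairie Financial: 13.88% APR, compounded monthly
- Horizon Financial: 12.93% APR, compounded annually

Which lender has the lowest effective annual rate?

Orbit Capital: (1 + 0.1405/365)^365 − 1 = 15.082%
Prairie Financial: (1 + 0.1388/12)^12 − 1 = 14.798%
Horizon Financial: compounded annually, EAR = 12.930%
The lowest effective annual rate is Horizon Financial at 12.930%.

Horizon Financial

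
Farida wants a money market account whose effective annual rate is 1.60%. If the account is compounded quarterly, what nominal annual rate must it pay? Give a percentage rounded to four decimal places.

1.5905%

(1 + r/4)^4 − 1 = 0.0160, so 1 + r/4 = 1.0160^(1/4).
r/4 = 0.003976, so r = 0.015905 = 1.5905%.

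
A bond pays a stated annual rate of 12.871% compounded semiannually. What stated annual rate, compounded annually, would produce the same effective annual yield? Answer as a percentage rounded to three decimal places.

EAR = (1 + 0.12871/2)^2 − 1 = 0.132852.
Compounded annually, the equivalent nominal rate is the EAR itself: 13.285%.

13.285%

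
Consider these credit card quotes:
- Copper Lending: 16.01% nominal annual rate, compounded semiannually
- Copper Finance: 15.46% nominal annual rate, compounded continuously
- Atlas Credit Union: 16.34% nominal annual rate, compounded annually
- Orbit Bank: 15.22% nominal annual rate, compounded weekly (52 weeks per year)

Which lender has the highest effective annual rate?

Copper Lending: (1 + 0.1601/2)^2 − 1 = 16.651%
Copper Finance: e^0.1546 − 1 = 16.719%
Atlas Credit Union: compounded annually, EAR = 16.340%
Orbit Bank: (1 + 0.1522/52)^52 − 1 = 16.413%
The highest effective annual rate is Copper Finance at 16.719%.

Copper Finance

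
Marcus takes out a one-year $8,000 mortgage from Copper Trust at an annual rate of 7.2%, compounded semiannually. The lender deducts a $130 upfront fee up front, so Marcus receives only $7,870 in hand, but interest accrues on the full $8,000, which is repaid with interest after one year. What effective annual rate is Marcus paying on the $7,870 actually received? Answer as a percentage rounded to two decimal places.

9.10%

Amount owed after one year: 8,000 × (1 + 0.072/2)^2 = 8,000 × 1.073296 = $8,586.37.
Effective rate on net proceeds: 8,586.37 / 7,870 − 1 = 0.091025 = 9.10%.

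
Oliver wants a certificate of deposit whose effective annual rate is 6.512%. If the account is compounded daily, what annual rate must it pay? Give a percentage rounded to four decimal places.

(1 + r/365)^365 − 1 = 0.06512, so 1 + r/365 = 1.06512^(1/365).
r/365 = 0.000173, so r = 0.063093 = 6.3093%.

6.3093%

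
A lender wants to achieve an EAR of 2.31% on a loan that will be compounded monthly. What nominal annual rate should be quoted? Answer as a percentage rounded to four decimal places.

(1 + r/12)^12 − 1 = 0.0231, so 1 + r/12 = 1.0231^(1/12).
r/12 = 0.001905, so r = 0.022859 = 2.2859%.

2.2859%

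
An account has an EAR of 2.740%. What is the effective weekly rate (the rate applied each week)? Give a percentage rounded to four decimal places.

0.0520%

The per-week rate i satisfies (1 + i)^52 = 1 + 0.02740.
i = 1.02740^(1/52) − 1 = 0.0005200 = 0.0520%.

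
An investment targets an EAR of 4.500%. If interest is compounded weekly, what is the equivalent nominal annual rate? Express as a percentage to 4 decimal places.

4.4036%

(1 + r/52)^52 − 1 = 0.04500, so 1 + r/52 = 1.04500^(1/52).
r/52 = 0.000847, so r = 0.044036 = 4.4036%.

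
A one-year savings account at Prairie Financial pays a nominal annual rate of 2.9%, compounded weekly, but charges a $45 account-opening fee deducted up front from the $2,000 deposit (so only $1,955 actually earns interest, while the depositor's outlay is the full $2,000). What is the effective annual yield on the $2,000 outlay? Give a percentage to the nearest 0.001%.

Value after one year: 1,955 × (1 + 0.029/52)^52 = 1,955 × 1.029416 = $2,012.51.
Effective yield on the $2,000 outlay: 2,012.51 / 2,000 − 1 = 0.006254 = 0.625%.

0.625%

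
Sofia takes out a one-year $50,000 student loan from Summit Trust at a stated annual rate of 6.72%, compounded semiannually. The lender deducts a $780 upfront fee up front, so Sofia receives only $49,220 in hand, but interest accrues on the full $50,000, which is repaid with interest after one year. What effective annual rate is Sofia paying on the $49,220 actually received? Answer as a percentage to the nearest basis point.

Amount owed after one year: 50,000 × (1 + 0.0672/2)^2 = 50,000 × 1.068329 = $53,416.45.
Effective rate on net proceeds: 53,416.45 / 49,220 − 1 = 0.085259 = 8.53%.

8.53%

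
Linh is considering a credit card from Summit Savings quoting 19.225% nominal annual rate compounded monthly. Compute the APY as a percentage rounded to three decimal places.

21.013%

EAR = (1 + 0.19225/12)^12 − 1.
= (1 + 0.016021)^12 − 1 = 1.210128 − 1 = 21.013%.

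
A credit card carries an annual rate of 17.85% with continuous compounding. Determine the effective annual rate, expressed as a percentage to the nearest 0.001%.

19.542%

With continuous compounding, EAR = e^0.1785 − 1.
e^0.1785 = 1.195423, so EAR = 0.195423 = 19.542%.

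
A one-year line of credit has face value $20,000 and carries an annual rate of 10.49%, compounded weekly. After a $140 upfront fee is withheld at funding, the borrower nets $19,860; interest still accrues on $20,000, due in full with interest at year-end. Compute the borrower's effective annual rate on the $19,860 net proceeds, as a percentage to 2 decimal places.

Amount owed after one year: 20,000 × (1 + 0.1049/52)^52 = 20,000 × 1.110482 = $22,209.64.
Effective rate on net proceeds: 22,209.64 / 19,860 − 1 = 0.118310 = 11.83%.

11.83%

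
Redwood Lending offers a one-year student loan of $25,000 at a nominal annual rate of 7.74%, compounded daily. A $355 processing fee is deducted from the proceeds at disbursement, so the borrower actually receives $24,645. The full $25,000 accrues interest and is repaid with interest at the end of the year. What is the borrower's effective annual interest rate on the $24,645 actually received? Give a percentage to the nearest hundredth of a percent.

Amount owed after one year: 25,000 × (1 + 0.0774/365)^365 = 25,000 × 1.080465 = $27,011.63.
Effective rate on net proceeds: 27,011.63 / 24,645 − 1 = 0.096029 = 9.60%.

9.60%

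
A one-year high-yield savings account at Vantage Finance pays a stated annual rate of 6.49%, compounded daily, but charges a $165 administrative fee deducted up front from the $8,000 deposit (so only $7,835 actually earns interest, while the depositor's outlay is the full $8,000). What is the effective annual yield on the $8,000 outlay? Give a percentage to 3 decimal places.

4.504%

Value after one year: 7,835 × (1 + 0.0649/365)^365 = 7,835 × 1.067046 = $8,360.31.
Effective yield on the $8,000 outlay: 8,360.31 / 8,000 − 1 = 0.045038 = 4.504%.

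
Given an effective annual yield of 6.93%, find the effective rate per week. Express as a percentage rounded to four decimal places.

0.1289%

The per-week rate i satisfies (1 + i)^52 = 1 + 0.0693.
i = 1.0693^(1/52) − 1 = 0.0012894 = 0.1289%.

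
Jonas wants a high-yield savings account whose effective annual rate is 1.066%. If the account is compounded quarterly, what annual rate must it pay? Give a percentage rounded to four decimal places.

(1 + r/4)^4 − 1 = 0.01066, so 1 + r/4 = 1.01066^(1/4).
r/4 = 0.002654, so r = 0.010618 = 1.0618%.

1.0618%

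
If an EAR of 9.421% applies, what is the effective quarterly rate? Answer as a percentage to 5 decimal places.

2.27634%

The per-quarter rate i satisfies (1 + i)^4 = 1 + 0.09421.
i = 1.09421^(1/4) − 1 = 0.0227634 = 2.27634%.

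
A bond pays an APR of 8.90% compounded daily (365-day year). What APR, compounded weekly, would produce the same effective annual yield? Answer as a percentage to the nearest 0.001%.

EAR = (1 + 0.0890/365)^365 − 1 = 0.093069.
Solve (1 + r/52)^52 = 1.093069: r/52 = 1.093069^(1/52) − 1 = 0.001713, so r = 0.089065 = 8.907%.

8.907%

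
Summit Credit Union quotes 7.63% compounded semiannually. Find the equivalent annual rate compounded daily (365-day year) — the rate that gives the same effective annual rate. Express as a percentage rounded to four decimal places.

7.4888%

EAR = (1 + 0.0763/2)^2 − 1 = 0.077755.
Solve (1 + r/365)^365 = 1.077755: r/365 = 1.077755^(1/365) − 1 = 0.000205, so r = 0.074888 = 7.4888%.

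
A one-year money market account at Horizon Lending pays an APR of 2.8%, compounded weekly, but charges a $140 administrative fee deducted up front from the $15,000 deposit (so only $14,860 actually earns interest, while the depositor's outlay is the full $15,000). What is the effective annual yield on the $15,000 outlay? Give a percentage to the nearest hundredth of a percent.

Value after one year: 14,860 × (1 + 0.028/52)^52 = 14,860 × 1.028388 = $15,281.84.
Effective yield on the $15,000 outlay: 15,281.84 / 15,000 − 1 = 0.018790 = 1.88%.

1.88%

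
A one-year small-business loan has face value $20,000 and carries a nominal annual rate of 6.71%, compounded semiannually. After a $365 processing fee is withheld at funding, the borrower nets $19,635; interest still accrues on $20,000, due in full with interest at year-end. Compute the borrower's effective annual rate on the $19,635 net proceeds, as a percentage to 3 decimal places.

8.808%

Amount owed after one year: 20,000 × (1 + 0.0671/2)^2 = 20,000 × 1.068226 = $21,364.51.
Effective rate on net proceeds: 21,364.51 / 19,635 − 1 = 0.088083 = 8.808%.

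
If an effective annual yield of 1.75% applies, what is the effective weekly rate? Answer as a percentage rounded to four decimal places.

0.0334%

The per-week rate i satisfies (1 + i)^52 = 1 + 0.0175.
i = 1.0175^(1/52) − 1 = 0.0003337 = 0.0334%.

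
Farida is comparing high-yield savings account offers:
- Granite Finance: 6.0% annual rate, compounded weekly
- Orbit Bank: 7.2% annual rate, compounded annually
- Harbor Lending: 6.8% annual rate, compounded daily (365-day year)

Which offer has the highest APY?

Granite Finance: (1 + 0.060/52)^52 − 1 = 6.180%
Orbit Bank: compounded annually, EAR = 7.200%
Harbor Lending: (1 + 0.068/365)^365 − 1 = 7.036%
The highest effective annual rate is Orbit Bank at 7.200%.

Orbit Bank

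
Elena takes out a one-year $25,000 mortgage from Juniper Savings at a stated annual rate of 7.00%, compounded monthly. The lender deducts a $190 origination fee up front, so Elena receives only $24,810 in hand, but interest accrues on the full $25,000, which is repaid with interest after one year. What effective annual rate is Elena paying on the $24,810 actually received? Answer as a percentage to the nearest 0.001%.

8.050%

Amount owed after one year: 25,000 × (1 + 0.0700/12)^12 = 25,000 × 1.072290 = $26,807.25.
Effective rate on net proceeds: 26,807.25 / 24,810 − 1 = 0.080502 = 8.050%.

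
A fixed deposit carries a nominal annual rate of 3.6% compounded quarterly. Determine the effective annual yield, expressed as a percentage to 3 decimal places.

3.649%

EAR = (1 + 0.036/4)^4 − 1.
= 1.036489 − 1 = 3.649%.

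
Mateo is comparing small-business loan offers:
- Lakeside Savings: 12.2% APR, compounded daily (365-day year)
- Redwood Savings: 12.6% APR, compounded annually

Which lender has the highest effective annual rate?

Lakeside Savings: (1 + 0.122/365)^365 − 1 = 12.973%
Redwood Savings: compounded annually, EAR = 12.600%
The highest effective annual rate is Lakeside Savings at 12.973%.

Lakeside Savings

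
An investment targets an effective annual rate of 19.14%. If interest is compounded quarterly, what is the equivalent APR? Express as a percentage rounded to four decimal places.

(1 + r/4)^4 − 1 = 0.1914, so 1 + r/4 = 1.1914^(1/4).
r/4 = 0.044755, so r = 0.179019 = 17.9019%.

17.9019%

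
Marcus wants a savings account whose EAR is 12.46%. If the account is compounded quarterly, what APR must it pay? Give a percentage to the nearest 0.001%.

11.917%

(1 + r/4)^4 − 1 = 0.1246, so 1 + r/4 = 1.1246^(1/4).
r/4 = 0.029792, so r = 0.119168 = 11.917%.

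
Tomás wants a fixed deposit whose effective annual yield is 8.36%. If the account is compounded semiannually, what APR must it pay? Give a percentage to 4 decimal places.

(1 + r/2)^2 − 1 = 0.0836, so 1 + r/2 = 1.0836^(1/2).
r/2 = 0.040961, so r = 0.081922 = 8.1922%.

8.1922%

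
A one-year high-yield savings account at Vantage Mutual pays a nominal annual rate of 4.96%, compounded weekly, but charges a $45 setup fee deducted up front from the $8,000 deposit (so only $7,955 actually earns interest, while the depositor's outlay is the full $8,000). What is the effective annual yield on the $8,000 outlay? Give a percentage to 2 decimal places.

Value after one year: 7,955 × (1 + 0.0496/52)^52 = 7,955 × 1.050826 = $8,359.32.
Effective yield on the $8,000 outlay: 8,359.32 / 8,000 − 1 = 0.044915 = 4.49%.

4.49%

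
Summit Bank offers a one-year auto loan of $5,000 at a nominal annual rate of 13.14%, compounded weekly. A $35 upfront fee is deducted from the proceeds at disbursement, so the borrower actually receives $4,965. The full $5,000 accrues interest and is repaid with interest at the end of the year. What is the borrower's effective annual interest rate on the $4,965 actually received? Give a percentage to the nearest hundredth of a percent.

14.83%

Amount owed after one year: 5,000 × (1 + 0.1314/52)^52 = 5,000 × 1.140235 = $5,701.17.
Effective rate on net proceeds: 5,701.17 / 4,965 − 1 = 0.148273 = 14.83%.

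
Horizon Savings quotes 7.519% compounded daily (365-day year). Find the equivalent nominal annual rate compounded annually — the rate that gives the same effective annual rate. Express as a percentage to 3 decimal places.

EAR = (1 + 0.07519/365)^365 − 1 = 0.078081.
Compounded annually, the equivalent nominal rate is the EAR itself: 7.808%.

7.808%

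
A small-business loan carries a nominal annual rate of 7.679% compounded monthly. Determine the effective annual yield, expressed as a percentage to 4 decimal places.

7.9551%

EAR = (1 + 0.07679/12)^12 − 1.
= 1.079551 − 1 = 7.9551%.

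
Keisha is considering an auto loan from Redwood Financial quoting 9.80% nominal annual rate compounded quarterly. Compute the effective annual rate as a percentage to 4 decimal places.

EAR = (1 + 0.0980/4)^4 − 1.
= 1.101661 − 1 = 10.1661%.

10.1661%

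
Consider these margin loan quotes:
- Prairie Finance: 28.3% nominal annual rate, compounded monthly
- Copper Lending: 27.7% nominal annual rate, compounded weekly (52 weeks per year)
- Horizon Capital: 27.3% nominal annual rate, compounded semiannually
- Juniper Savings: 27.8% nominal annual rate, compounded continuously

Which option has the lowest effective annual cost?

Horizon Capital

Prairie Finance: (1 + 0.283/12)^12 − 1 = 32.275%
Copper Lending: (1 + 0.277/52)^52 − 1 = 31.820%
Horizon Capital: (1 + 0.273/2)^2 − 1 = 29.163%
Juniper Savings: e^0.278 − 1 = 32.049%
The lowest effective annual rate is Horizon Capital at 29.163%.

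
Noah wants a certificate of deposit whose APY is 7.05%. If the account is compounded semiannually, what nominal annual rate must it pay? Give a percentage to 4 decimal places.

6.9299%

(1 + r/2)^2 − 1 = 0.0705, so 1 + r/2 = 1.0705^(1/2).
r/2 = 0.034650, so r = 0.069299 = 6.9299%.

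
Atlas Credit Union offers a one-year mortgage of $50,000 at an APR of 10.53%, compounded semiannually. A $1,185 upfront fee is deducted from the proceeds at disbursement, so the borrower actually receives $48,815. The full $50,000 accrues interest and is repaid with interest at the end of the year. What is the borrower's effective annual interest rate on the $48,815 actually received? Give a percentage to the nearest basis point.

13.50%

Amount owed after one year: 50,000 × (1 + 0.1053/2)^2 = 50,000 × 1.108072 = $55,403.60.
Effective rate on net proceeds: 55,403.60 / 48,815 − 1 = 0.134971 = 13.50%.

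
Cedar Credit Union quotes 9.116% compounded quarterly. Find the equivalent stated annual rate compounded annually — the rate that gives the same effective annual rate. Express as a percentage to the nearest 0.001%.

EAR = (1 + 0.09116/4)^4 − 1 = 0.094324.
Compounded annually, the equivalent nominal rate is the EAR itself: 9.432%.

9.432%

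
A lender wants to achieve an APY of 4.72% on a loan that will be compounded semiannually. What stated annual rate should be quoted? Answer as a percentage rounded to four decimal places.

4.6656%

(1 + r/2)^2 − 1 = 0.0472, so 1 + r/2 = 1.0472^(1/2).
r/2 = 0.023328, so r = 0.046656 = 4.6656%.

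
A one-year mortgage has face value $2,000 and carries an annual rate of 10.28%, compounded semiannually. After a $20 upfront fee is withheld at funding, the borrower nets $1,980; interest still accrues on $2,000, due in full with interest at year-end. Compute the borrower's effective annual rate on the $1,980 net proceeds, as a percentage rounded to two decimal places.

Amount owed after one year: 2,000 × (1 + 0.1028/2)^2 = 2,000 × 1.105442 = $2,210.88.
Effective rate on net proceeds: 2,210.88 / 1,980 − 1 = 0.116608 = 11.66%.

11.66%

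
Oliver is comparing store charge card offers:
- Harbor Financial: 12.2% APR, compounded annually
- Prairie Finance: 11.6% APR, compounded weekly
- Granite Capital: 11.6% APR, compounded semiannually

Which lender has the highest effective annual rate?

Harbor Financial: compounded annually, EAR = 12.200%
Prairie Finance: (1 + 0.116/52)^52 − 1 = 12.285%
Granite Capital: (1 + 0.116/2)^2 − 1 = 11.936%
The highest effective annual rate is Prairie Finance at 12.285%.

Prairie Finance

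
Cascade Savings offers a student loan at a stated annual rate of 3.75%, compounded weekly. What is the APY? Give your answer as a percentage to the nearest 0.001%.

EAR = (1 + 0.0375/52)^52 − 1.
= 1.038198 − 1 = 3.820%.

3.820%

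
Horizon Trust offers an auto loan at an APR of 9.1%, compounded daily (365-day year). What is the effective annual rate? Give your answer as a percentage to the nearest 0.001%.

EAR = (1 + 0.091/365)^365 − 1.
= (1 + 0.000249)^365 − 1 = 1.095257 − 1 = 9.526%.

9.526%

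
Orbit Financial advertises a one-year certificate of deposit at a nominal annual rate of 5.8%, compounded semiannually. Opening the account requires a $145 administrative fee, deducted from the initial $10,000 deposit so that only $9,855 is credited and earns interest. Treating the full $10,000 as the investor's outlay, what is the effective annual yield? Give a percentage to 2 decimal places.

Value after one year: 9,855 × (1 + 0.058/2)^2 = 9,855 × 1.058841 = $10,434.88.
Effective yield on the $10,000 outlay: 10,434.88 / 10,000 − 1 = 0.043488 = 4.35%.

4.35%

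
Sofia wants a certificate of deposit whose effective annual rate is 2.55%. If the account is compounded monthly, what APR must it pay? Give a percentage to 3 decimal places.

(1 + r/12)^12 − 1 = 0.0255, so 1 + r/12 = 1.0255^(1/12).
r/12 = 0.002101, so r = 0.025207 = 2.521%.

2.521%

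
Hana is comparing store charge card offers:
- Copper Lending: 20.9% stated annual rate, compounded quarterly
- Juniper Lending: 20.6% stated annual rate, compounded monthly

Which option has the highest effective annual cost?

Juniper Lending

Copper Lending: (1 + 0.209/4)^4 − 1 = 22.596%
Juniper Lending: (1 + 0.206/12)^12 − 1 = 22.661%
The highest effective annual rate is Juniper Lending at 22.661%.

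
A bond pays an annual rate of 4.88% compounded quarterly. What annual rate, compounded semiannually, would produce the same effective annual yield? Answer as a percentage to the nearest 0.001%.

EAR = (1 + 0.0488/4)^4 − 1 = 0.049700.
Solve (1 + r/2)^2 = 1.049700: r/2 = 1.049700^(1/2) − 1 = 0.024549, so r = 0.049098 = 4.910%.

4.910%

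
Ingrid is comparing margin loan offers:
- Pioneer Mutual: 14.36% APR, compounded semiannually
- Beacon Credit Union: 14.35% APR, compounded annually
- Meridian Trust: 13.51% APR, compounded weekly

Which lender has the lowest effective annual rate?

Pioneer Mutual: (1 + 0.1436/2)^2 − 1 = 14.876%
Beacon Credit Union: compounded annually, EAR = 14.350%
Meridian Trust: (1 + 0.1351/52)^52 − 1 = 14.445%
The lowest effective annual rate is Beacon Credit Union at 14.350%.

Beacon Credit Union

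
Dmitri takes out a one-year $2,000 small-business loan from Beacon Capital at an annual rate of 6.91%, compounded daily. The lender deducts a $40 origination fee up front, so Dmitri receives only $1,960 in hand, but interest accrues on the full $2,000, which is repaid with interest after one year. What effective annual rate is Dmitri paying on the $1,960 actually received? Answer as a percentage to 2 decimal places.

Amount owed after one year: 2,000 × (1 + 0.0691/365)^365 = 2,000 × 1.071536 = $2,143.07.
Effective rate on net proceeds: 2,143.07 / 1,960 − 1 = 0.093404 = 9.34%.

9.34%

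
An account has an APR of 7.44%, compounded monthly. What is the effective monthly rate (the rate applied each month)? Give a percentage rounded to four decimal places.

0.6200%

With a nominal annual rate compounded monthly, the periodic rate is the nominal rate divided by 12.
i = 0.0744 / 12 = 0.0062000 = 0.6200%.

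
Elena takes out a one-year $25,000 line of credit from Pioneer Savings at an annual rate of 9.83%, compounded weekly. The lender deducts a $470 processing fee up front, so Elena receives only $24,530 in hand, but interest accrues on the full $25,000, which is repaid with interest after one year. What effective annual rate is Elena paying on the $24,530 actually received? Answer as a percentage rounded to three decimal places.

12.433%

Amount owed after one year: 25,000 × (1 + 0.0983/52)^52 = 25,000 × 1.103191 = $27,579.78.
Effective rate on net proceeds: 27,579.78 / 24,530 − 1 = 0.124329 = 12.433%.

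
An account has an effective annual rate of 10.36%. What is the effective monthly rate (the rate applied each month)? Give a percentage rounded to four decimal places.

The per-month rate i satisfies (1 + i)^12 = 1 + 0.1036.
i = 1.1036^(1/12) − 1 = 0.0082486 = 0.8249%.

0.8249%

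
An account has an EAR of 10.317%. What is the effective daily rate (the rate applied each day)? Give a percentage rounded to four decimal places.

0.0269%

The per-day rate i satisfies (1 + i)^365 = 1 + 0.10317.
i = 1.10317^(1/365) − 1 = 0.0002690 = 0.0269%.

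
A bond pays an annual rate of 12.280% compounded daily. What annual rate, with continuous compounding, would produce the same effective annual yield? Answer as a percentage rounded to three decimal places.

EAR = (1 + 0.12280/365)^365 − 1 = 0.130635.
Equivalent continuous rate: r = ln(1 + 0.130635) = 0.122779 = 12.278%.

12.278%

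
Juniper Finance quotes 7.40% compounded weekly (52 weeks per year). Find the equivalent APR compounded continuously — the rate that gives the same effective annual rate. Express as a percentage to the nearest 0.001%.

7.395%

EAR = (1 + 0.0740/52)^52 − 1 = 0.076750.
Equivalent continuous rate: r = ln(1 + 0.076750) = 0.073947 = 7.395%.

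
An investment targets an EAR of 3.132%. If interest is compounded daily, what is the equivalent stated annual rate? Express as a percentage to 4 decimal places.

(1 + r/365)^365 − 1 = 0.03132, so 1 + r/365 = 1.03132^(1/365).
r/365 = 0.000084, so r = 0.030841 = 3.0841%.

3.0841%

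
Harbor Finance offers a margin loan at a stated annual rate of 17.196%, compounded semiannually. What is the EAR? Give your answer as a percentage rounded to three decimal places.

17.935%

EAR = (1 + 0.17196/2)^2 − 1.
= (1 + 0.085980)^2 − 1 = 1.179353 − 1 = 17.935%.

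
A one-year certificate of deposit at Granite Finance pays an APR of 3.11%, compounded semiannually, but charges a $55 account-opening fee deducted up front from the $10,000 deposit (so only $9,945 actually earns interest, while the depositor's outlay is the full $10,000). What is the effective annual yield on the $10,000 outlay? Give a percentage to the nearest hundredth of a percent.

Value after one year: 9,945 × (1 + 0.0311/2)^2 = 9,945 × 1.031342 = $10,256.69.
Effective yield on the $10,000 outlay: 10,256.69 / 10,000 − 1 = 0.025669 = 2.57%.

2.57%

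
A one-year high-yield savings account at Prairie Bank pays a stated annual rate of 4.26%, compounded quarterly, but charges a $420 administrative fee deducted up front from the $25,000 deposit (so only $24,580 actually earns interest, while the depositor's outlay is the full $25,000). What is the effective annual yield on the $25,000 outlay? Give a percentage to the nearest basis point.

Value after one year: 24,580 × (1 + 0.0426/4)^4 = 24,580 × 1.043285 = $25,643.95.
Effective yield on the $25,000 outlay: 25,643.95 / 25,000 − 1 = 0.025758 = 2.58%.

2.58%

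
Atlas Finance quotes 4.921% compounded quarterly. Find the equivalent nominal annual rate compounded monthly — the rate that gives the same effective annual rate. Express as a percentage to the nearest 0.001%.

EAR = (1 + 0.04921/4)^4 − 1 = 0.050126.
Solve (1 + r/12)^12 = 1.050126: r/12 = 1.050126^(1/12) − 1 = 0.004084, so r = 0.049010 = 4.901%.

4.901%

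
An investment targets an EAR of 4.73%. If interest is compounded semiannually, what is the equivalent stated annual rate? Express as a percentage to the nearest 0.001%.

(1 + r/2)^2 − 1 = 0.0473, so 1 + r/2 = 1.0473^(1/2).
r/2 = 0.023377, so r = 0.046754 = 4.675%.

4.675%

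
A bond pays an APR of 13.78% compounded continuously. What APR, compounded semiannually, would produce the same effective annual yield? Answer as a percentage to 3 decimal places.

EAR under continuous compounding: e^0.1378 − 1 = 0.147746.
Solve (1 + r/2)^2 = 1.147746: r/2 = 1.147746^(1/2) − 1 = 0.071329, so r = 0.142658 = 14.266%.

14.266%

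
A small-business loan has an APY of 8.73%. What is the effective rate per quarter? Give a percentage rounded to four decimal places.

2.1145%

The per-quarter rate i satisfies (1 + i)^4 = 1 + 0.0873.
i = 1.0873^(1/4) − 1 = 0.0211448 = 2.1145%.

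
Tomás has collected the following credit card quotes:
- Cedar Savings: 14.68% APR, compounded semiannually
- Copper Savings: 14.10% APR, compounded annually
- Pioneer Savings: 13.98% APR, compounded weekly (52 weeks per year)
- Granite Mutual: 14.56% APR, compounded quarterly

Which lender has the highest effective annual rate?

Granite Mutual

Cedar Savings: (1 + 0.1468/2)^2 − 1 = 15.219%
Copper Savings: compounded annually, EAR = 14.100%
Pioneer Savings: (1 + 0.1398/52)^52 − 1 = 14.983%
Granite Mutual: (1 + 0.1456/4)^4 − 1 = 15.374%
The highest effective annual rate is Granite Mutual at 15.374%.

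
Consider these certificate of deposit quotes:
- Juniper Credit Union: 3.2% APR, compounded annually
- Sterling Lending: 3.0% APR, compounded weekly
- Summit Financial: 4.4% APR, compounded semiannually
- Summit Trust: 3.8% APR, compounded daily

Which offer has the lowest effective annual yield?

Sterling Lending

Juniper Credit Union: compounded annually, EAR = 3.200%
Sterling Lending: (1 + 0.030/52)^52 − 1 = 3.045%
Summit Financial: (1 + 0.044/2)^2 − 1 = 4.448%
Summit Trust: (1 + 0.038/365)^365 − 1 = 3.873%
The lowest effective annual rate is Sterling Lending at 3.045%.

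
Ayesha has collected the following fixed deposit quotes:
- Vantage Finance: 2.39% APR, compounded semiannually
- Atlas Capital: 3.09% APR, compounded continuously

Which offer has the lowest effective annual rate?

Vantage Finance: (1 + 0.0239/2)^2 − 1 = 2.404%
Atlas Capital: e^0.0309 − 1 = 3.138%
The lowest effective annual rate is Vantage Finance at 2.404%.

Vantage Finance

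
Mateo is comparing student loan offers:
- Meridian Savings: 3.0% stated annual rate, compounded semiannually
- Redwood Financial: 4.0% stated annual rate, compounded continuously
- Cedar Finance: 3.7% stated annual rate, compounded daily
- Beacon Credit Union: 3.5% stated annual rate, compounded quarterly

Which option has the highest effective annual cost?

Redwood Financial

Meridian Savings: (1 + 0.030/2)^2 − 1 = 3.022%
Redwood Financial: e^0.040 − 1 = 4.081%
Cedar Finance: (1 + 0.037/365)^365 − 1 = 3.769%
Beacon Credit Union: (1 + 0.035/4)^4 − 1 = 3.546%
The highest effective annual rate is Redwood Financial at 4.081%.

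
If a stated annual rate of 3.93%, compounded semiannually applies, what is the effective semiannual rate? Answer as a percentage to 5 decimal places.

1.96500%

With a nominal annual rate compounded semiannually, the periodic rate is the nominal rate divided by 2.
i = 0.0393 / 2 = 0.0196500 = 1.96500%.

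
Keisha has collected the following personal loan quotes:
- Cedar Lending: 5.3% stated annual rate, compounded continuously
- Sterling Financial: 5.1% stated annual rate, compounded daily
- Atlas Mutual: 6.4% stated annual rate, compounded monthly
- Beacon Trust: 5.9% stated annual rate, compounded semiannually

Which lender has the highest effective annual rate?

Cedar Lending: e^0.053 − 1 = 5.443%
Sterling Financial: (1 + 0.051/365)^365 − 1 = 5.232%
Atlas Mutual: (1 + 0.064/12)^12 − 1 = 6.591%
Beacon Trust: (1 + 0.059/2)^2 − 1 = 5.987%
The highest effective annual rate is Atlas Mutual at 6.591%.

Atlas Mutual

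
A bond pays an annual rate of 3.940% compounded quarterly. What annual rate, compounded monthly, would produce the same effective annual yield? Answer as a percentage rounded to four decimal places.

3.9271%

EAR = (1 + 0.03940/4)^4 − 1 = 0.039986.
Solve (1 + r/12)^12 = 1.039986: r/12 = 1.039986^(1/12) − 1 = 0.003273, so r = 0.039271 = 3.9271%.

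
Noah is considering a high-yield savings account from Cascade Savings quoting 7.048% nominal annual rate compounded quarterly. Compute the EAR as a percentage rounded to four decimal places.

EAR = (1 + 0.07048/4)^4 − 1.
= (1 + 0.017620)^4 − 1 = 1.072365 − 1 = 7.2365%.

7.2365%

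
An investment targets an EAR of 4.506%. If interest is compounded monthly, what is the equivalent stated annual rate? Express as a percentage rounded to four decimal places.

4.4155%

(1 + r/12)^12 − 1 = 0.04506, so 1 + r/12 = 1.04506^(1/12).
r/12 = 0.003680, so r = 0.044155 = 4.4155%.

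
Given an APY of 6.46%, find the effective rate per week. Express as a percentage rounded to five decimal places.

The per-week rate i satisfies (1 + i)^52 = 1 + 0.0646.
i = 1.0646^(1/52) − 1 = 0.0012046 = 0.12046%.

0.12046%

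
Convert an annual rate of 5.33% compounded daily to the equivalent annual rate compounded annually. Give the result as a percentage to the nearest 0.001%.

5.474%

EAR = (1 + 0.0533/365)^365 − 1 = 0.054742.
Compounded annually, the equivalent nominal rate is the EAR itself: 5.474%.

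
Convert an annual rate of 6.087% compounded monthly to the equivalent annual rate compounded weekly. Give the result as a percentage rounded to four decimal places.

6.0752%

EAR = (1 + 0.06087/12)^12 − 1 = 0.062597.
Solve (1 + r/52)^52 = 1.062597: r/52 = 1.062597^(1/52) − 1 = 0.001168, so r = 0.060752 = 6.0752%.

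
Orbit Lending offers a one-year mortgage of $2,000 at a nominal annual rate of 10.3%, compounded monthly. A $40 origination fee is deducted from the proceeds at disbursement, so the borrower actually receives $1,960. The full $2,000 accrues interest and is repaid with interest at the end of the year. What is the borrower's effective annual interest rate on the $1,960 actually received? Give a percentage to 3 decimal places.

13.062%

Amount owed after one year: 2,000 × (1 + 0.103/12)^12 = 2,000 × 1.108004 = $2,216.01.
Effective rate on net proceeds: 2,216.01 / 1,960 − 1 = 0.130617 = 13.062%.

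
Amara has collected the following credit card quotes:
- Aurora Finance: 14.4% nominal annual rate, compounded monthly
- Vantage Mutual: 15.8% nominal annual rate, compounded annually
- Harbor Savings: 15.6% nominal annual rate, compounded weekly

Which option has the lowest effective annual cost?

Aurora Finance: (1 + 0.144/12)^12 − 1 = 15.389%
Vantage Mutual: compounded annually, EAR = 15.800%
Harbor Savings: (1 + 0.156/52)^52 − 1 = 16.855%
The lowest effective annual rate is Aurora Finance at 15.389%.

Aurora Finance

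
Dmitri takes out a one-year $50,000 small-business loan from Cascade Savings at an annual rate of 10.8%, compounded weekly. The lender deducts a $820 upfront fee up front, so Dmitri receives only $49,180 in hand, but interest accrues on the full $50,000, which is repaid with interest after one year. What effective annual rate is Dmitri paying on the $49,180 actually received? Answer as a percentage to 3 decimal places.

Amount owed after one year: 50,000 × (1 + 0.108/52)^52 = 50,000 × 1.113923 = $55,696.15.
Effective rate on net proceeds: 55,696.15 / 49,180 − 1 = 0.132496 = 13.250%.

13.250%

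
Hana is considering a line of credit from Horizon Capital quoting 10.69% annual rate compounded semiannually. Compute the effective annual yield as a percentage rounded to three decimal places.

EAR = (1 + 0.1069/2)^2 − 1.
= 1.109757 − 1 = 10.976%.

10.976%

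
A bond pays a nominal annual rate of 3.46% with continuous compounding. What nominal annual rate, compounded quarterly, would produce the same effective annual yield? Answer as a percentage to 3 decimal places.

EAR under continuous compounding: e^0.0346 − 1 = 0.035206.
Solve (1 + r/4)^4 = 1.035206: r/4 = 1.035206^(1/4) − 1 = 0.008688, so r = 0.034750 = 3.475%.

3.475%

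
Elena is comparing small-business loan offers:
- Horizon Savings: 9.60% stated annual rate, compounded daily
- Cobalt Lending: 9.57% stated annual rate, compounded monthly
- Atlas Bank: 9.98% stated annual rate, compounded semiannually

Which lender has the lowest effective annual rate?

Horizon Savings: (1 + 0.0960/365)^365 − 1 = 10.075%
Cobalt Lending: (1 + 0.0957/12)^12 − 1 = 10.001%
Atlas Bank: (1 + 0.0998/2)^2 − 1 = 10.229%
The lowest effective annual rate is Cobalt Lending at 10.001%.

Cobalt Lending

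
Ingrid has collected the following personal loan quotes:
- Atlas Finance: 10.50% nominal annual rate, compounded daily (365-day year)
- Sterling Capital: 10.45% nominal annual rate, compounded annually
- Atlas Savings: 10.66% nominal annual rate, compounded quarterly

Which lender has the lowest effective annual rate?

Sterling Capital

Atlas Finance: (1 + 0.1050/365)^365 − 1 = 11.069%
Sterling Capital: compounded annually, EAR = 10.450%
Atlas Savings: (1 + 0.1066/4)^4 − 1 = 11.094%
The lowest effective annual rate is Sterling Capital at 10.450%.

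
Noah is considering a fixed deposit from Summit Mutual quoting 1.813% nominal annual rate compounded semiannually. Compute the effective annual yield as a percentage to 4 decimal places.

EAR = (1 + 0.01813/2)^2 − 1.
= (1 + 0.009065)^2 − 1 = 1.018212 − 1 = 1.8212%.

1.8212%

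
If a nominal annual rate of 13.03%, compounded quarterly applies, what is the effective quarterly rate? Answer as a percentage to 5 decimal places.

3.25750%

With a nominal annual rate compounded quarterly, the periodic rate is the nominal rate divided by 4.
i = 0.1303 / 4 = 0.0325750 = 3.25750%.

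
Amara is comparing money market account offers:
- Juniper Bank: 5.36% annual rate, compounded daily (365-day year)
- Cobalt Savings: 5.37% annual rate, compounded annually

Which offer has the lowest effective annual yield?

Juniper Bank: (1 + 0.0536/365)^365 − 1 = 5.506%
Cobalt Savings: compounded annually, EAR = 5.370%
The lowest effective annual rate is Cobalt Savings at 5.370%.

Cobalt Savings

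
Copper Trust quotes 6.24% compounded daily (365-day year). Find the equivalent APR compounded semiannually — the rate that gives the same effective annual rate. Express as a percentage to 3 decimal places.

6.338%

EAR = (1 + 0.0624/365)^365 − 1 = 0.064382.
Solve (1 + r/2)^2 = 1.064382: r/2 = 1.064382^(1/2) − 1 = 0.031689, so r = 0.063378 = 6.338%.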